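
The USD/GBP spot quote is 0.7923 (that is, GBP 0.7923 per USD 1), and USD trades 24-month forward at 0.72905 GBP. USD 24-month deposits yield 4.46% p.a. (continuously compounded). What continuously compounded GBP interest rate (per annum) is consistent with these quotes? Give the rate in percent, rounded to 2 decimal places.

T = 2 years.
F/S = 0.72905/0.7923 = 0.9201691 = (growth of GBP) / (growth of USD).
USD growth factor: e^(0.0446×2) = 1.0932993.
Hence g_GBP = 1.0060202.
Take logs: ln 1.0060202 / 2 = 0.003001, so 0.30%.

0.30%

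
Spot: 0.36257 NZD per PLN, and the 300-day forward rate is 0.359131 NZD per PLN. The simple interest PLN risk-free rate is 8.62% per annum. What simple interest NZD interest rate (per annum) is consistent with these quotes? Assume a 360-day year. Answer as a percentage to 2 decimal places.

T = 300/360 years.
CIP gives F = S · g_NZD/g_PLN, so g_NZD/g_PLN = 0.359131/0.36257 = 0.9905149.
PLN growth factor: 1 + 0.0862×300/360 = 1.0718333.
Hence g_NZD = 1.0616669.
r = (1.0616669 − 1)/(300/360) = 0.074000 → 7.40%.

7.40%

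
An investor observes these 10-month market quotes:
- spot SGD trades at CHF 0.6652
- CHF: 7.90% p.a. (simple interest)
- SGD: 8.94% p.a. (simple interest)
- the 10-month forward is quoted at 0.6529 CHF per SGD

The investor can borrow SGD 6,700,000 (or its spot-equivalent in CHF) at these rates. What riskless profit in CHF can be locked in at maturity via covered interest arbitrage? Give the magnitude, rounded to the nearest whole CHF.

T = 10/12 years.
Keep in SGD, deliver into the forward: 6,700,000·1.074500·0.6529 = CHF 4,700,325.04.
Swap to CHF now, deposit: 6,700,000·0.6652·1.065833333 = CHF 4,750,248.63.
The quoted forward undervalues SGD, so borrow SGD, convert to CHF at spot, deposit the CHF at 7.90%, and buy SGD forward at 0.6529 to cover the loan.
Profit = 4,750,248.63 − 4,700,325.04 = CHF 49,924.

CHF 49,924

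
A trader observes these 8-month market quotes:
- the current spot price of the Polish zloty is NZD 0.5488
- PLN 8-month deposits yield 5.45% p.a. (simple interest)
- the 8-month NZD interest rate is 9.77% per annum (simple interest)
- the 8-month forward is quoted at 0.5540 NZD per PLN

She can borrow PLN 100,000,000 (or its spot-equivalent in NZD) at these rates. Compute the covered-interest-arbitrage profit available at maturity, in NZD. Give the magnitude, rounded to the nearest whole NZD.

T = 8/12 years.
Route A — deposit PLN, sell forward: 100,000,000 × 1.0363333333 × 0.5540 = NZD 57,412,866.66.
Route B — convert at spot, deposit NZD: 100,000,000 × 0.5488 × 1.0651333333 = NZD 58,454,517.33.
The quoted forward undervalues PLN, so borrow PLN, convert to NZD at spot, deposit the NZD at 9.77%, and buy PLN forward at 0.5540 to cover the loan.
Profit = 58,454,517.33 − 57,412,866.66 = NZD 1,041,651.

NZD 1,041,651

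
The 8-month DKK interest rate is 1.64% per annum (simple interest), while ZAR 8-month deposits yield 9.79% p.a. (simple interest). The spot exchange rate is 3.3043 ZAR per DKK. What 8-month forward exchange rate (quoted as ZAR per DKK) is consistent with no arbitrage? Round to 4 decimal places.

3.4819

T = 8/12 years.
ZAR accumulates by 1 + 0.0979×8/12 = 1.0652667.
DKK accumulates by 1 + 0.0164×8/12 = 1.0109333.
Forward (ZAR per DKK) = 3.3043 × 1.0652667 / 1.0109333 = 3.481892.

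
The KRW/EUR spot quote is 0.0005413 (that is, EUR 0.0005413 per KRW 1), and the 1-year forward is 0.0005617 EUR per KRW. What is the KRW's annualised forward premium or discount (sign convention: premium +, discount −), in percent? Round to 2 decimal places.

+3.77%

T = 1 year.
(F − S)/S = (0.0005617 − 0.0005413)/0.0005413 = 0.0376870.
Annualise by dividing by T: 0.0376870 / 1 = 0.037687 → 3.77%.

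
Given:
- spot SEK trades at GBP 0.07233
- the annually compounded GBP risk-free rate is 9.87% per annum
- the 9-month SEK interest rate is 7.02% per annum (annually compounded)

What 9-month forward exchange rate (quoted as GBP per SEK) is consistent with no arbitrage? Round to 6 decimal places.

0.073770

T = 9/12 years.
GBP accumulates by (1 + 0.0987)^(9/12) = 1.0731473.
SEK growth factor: (1 + 0.0702)^(9/12) = 1.052201.
Forward (GBP per SEK) = 0.07233 × 1.0731473 / 1.052201 = 0.07376988.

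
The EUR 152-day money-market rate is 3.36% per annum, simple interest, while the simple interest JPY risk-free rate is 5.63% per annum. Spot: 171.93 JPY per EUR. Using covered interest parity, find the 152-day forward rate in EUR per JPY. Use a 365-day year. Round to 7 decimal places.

0.0057626

T = 152/365 years.
JPY accumulates by 1 + 0.0563×152/365 = 1.0234455.
EUR accumulates by 1 + 0.0336×152/365 = 1.0139923.
So F = 171.93 × 1.0234455 / 1.0139923 = 173.5329 (JPY/EUR).
Invert for EUR per JPY: 1 / 173.5329 = 0.0057626.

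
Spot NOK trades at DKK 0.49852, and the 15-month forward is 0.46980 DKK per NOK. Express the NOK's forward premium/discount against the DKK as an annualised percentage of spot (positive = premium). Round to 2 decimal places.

-4.61%

T = 15/12 years.
(F − S)/S = (0.46980 − 0.49852)/0.49852 = -0.0576105.
Annualise by dividing by T: -0.0576105 / (15/12) = -0.046088 → -4.61%.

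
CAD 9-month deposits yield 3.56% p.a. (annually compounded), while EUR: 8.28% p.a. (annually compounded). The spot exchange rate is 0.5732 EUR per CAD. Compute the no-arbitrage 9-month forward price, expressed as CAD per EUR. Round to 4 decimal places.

1.6872

T = 9/12 years.
EUR growth factor: (1 + 0.0828)^(9/12) = 1.0614785.
CAD growth factor: (1 + 0.0356)^(9/12) = 1.0265829.
CIP: F = S · (grow EUR)/(grow CAD) = 0.5732 × 1.0614785/1.0265829 = 0.5926842 EUR per CAD.
Invert for CAD per EUR: 1 / 0.5926842 = 1.6872.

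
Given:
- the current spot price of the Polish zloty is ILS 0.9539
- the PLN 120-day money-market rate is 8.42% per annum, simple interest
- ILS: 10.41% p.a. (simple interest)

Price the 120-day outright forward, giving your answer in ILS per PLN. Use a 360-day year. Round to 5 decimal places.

0.96005

T = 120/360 years.
ILS accumulates by 1 + 0.1041×120/360 = 1.034700.
Growth of 1 PLN over T: 1 + 0.0842×120/360 = 1.0280667.
So F = 0.9539 × 1.034700 / 1.0280667 = 0.9600548 (ILS/PLN).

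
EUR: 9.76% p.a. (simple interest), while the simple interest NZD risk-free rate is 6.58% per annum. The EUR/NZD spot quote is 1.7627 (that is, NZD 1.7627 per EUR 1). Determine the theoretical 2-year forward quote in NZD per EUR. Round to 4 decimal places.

1.6689

T = 2 years.
NZD accumulates by 1 + 0.0658×2 = 1.131600.
EUR accumulates by 1 + 0.0976×2 = 1.195200.
So F = 1.7627 × 1.131600 / 1.195200 = 1.668902 (NZD/EUR).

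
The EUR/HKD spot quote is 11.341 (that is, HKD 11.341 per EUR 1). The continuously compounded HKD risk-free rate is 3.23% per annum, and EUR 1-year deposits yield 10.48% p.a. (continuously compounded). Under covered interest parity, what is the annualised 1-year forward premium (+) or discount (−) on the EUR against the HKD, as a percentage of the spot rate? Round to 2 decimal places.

T = 1 year.
F = S · g_HKD/g_EUR = 11.341 × 1.0328273/1.1104885 = 10.547875.
Annualised premium = (F − S)/S × (1/T) = (10.547875 − 11.341)/11.341 ÷ 1 = -6.99%.

-6.99%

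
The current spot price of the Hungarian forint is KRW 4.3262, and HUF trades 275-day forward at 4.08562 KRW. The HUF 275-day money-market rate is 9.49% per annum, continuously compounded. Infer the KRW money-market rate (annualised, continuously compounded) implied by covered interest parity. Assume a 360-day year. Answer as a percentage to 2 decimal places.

T = 275/360 years.
CIP gives F = S · g_KRW/g_HUF, so g_KRW/g_HUF = 4.08562/4.3262 = 0.9443900.
HUF growth factor: e^(0.0949×275/360) = 1.0751853.
That pins the KRW growth at 1.0153942.
Take logs: ln 1.0153942 / (275/360) = 0.019999, so 2.00%.

2.00%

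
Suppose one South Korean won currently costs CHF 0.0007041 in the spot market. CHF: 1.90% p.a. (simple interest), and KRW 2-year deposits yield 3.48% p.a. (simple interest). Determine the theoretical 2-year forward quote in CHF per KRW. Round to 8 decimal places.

T = 2 years.
Growth of 1 CHF over T: 1 + 0.0190×2 = 1.038000.
Growth of 1 KRW over T: 1 + 0.0348×2 = 1.069600.
Forward (CHF per KRW) = 0.0007041 × 1.038000 / 1.069600 = 0.0006832982.

0.00068330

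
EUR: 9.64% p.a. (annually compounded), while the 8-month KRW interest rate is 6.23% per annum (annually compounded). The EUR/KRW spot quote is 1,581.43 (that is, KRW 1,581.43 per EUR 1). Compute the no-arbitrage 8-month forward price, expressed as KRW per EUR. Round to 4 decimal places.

1548.4674

T = 8/12 years.
KRW accumulates by (1 + 0.0623)^(8/12) = 1.0411136031.
EUR accumulates by (1 + 0.0964)^(8/12) = 1.0632760164.
Forward (KRW per EUR) = 1581.43 × 1.0411136031 / 1.0632760164 = 1548.467435.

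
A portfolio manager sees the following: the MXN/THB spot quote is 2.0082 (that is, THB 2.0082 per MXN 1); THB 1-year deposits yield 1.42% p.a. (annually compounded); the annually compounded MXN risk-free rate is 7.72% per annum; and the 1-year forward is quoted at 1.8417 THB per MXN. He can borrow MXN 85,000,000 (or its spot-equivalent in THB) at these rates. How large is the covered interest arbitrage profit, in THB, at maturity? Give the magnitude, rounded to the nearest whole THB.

T = 1 year.
Route A — deposit MXN, sell forward: 85,000,000 × 1.077200 × 1.8417 = THB 168,629,735.40.
Route B — convert at spot, deposit THB: 85,000,000 × 2.0082 × 1.014200 = THB 173,120,897.40.
The quoted forward undervalues MXN, so borrow MXN, convert to THB at spot, deposit the THB at 1.42%, and buy MXN forward at 1.8417 to cover the loan.
The gap between the two covered legs is THB 4,491,162.

THB 4,491,162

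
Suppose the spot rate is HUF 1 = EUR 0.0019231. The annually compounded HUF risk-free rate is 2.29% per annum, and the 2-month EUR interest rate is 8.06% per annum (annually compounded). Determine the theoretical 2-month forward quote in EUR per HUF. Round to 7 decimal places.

T = 2/12 years.
Growth of 1 EUR over T: (1 + 0.0806)^(2/12) = 1.0130032.
Growth of 1 HUF over T: (1 + 0.0229)^(2/12) = 1.0037808.
CIP: F = S · (grow EUR)/(grow HUF) = 0.0019231 × 1.0130032/1.0037808 = 0.001940769 EUR per HUF.

0.0019408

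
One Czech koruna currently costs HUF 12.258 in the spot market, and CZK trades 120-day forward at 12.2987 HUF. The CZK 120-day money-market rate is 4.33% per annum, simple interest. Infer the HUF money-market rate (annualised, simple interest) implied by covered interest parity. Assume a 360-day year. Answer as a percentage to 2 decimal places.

T = 120/360 years.
By CIP, F/S equals the HUF-to-CZK growth ratio: 12.2987/12.258 = 1.0033203.
The CZK side grows by 1 + 0.0433×120/360 = 1.0144333.
That pins the HUF growth at 1.0178015.
(1.0178015 − 1)/T = 0.053405, i.e. 5.34%.

5.34%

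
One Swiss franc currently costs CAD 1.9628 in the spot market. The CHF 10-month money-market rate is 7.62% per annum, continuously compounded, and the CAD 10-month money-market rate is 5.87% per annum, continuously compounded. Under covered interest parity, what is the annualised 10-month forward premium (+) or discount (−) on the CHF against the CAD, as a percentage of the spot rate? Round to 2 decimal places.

T = 10/12 years.
No-arbitrage forward: 1.9628 × 1.0501328 / 1.0655595 = 1.9343834 CAD/CHF.
Annualised premium = (F − S)/S × (1/T) = (1.9343834 − 1.9628)/1.9628 ÷ (10/12) = -1.74%.

-1.74%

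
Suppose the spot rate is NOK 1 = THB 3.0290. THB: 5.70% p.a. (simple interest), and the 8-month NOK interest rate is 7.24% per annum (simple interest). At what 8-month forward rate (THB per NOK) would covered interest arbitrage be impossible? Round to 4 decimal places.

2.9993

T = 8/12 years.
Growth of 1 THB over T: 1 + 0.0570×8/12 = 1.038000.
Growth of 1 NOK over T: 1 + 0.0724×8/12 = 1.0482667.
So F = 3.029 × 1.038000 / 1.0482667 = 2.999334 (THB/NOK).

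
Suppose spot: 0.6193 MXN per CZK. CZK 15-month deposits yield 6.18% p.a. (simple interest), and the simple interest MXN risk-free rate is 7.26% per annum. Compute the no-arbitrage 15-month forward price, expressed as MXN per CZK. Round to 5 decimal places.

T = 15/12 years.
MXN growth factor: 1 + 0.0726×15/12 = 1.090750.
CZK growth factor: 1 + 0.0618×15/12 = 1.077250.
So F = 0.6193 × 1.090750 / 1.077250 = 0.6270610 (MXN/CZK).

0.62706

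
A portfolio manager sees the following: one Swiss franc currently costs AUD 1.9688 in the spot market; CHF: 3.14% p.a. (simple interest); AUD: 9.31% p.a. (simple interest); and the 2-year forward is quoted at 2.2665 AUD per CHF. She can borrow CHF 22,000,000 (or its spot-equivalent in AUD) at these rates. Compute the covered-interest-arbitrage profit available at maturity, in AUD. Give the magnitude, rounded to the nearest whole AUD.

T = 2 years.
Keep in CHF, deliver into the forward: 22,000,000·1.062800·2.2665 = AUD 52,994,396.40.
Swap to AUD now, deposit: 22,000,000·1.9688·1.186200 = AUD 51,378,592.32.
The quoted forward overvalues CHF, so borrow AUD, buy CHF at spot, deposit the CHF at 3.14%, and sell the proceeds forward at 2.2665.
The gap between the two covered legs is AUD 1,615,804.

AUD 1,615,804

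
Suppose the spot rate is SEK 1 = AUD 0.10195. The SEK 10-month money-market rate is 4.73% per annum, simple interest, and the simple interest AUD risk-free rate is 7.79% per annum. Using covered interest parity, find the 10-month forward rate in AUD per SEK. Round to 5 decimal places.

0.10445

T = 10/12 years.
AUD growth factor: 1 + 0.0779×10/12 = 1.0649167.
SEK accumulates by 1 + 0.0473×10/12 = 1.0394167.
Forward (AUD per SEK) = 0.10195 × 1.0649167 / 1.0394167 = 0.1044511.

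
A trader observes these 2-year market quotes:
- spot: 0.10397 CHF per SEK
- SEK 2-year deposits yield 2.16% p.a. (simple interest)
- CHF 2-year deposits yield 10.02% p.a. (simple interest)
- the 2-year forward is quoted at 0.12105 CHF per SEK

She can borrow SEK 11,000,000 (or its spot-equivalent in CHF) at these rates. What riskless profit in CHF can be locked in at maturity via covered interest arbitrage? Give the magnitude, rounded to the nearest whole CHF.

T = 2 years.
Keep in SEK, deliver into the forward: 11,000,000·1.043200·0.12105 = CHF 1,389,072.96.
Swap to CHF now, deposit: 11,000,000·0.10397·1.200400 = CHF 1,372,861.47.
The quoted forward overvalues SEK, so borrow CHF, buy SEK at spot, deposit the SEK at 2.16%, and sell the proceeds forward at 0.12105.
The gap between the two covered legs is CHF 16,211.

CHF 16,211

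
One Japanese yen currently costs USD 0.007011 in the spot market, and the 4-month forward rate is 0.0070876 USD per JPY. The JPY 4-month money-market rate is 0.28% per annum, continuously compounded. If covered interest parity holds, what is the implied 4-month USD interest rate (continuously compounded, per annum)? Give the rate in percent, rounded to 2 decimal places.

T = 4/12 years.
By CIP, F/S equals the USD-to-JPY growth ratio: 0.0070876/0.007011 = 1.0109257.
The JPY side grows by e^(0.0028×4/12) = 1.0009338.
So the USD growth factor = 1.0118697.
r = ln(1.0118697)/(4/12) = 0.035399 → 3.54%.

3.54%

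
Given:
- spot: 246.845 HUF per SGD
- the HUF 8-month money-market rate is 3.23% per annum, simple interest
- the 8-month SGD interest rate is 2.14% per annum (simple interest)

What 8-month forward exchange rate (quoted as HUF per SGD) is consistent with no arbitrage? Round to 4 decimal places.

T = 8/12 years.
Growth of 1 HUF over T: 1 + 0.0323×8/12 = 1.021533333.
SGD accumulates by 1 + 0.0214×8/12 = 1.014266667.
CIP: F = S · (grow HUF)/(grow SGD) = 246.845 × 1.021533333/1.014266667 = 248.613509 HUF per SGD.

248.6135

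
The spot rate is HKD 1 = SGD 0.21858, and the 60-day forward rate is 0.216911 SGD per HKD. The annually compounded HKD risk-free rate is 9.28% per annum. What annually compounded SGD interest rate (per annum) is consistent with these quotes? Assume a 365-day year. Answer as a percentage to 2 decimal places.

4.30%

T = 60/365 years.
CIP gives F = S · g_SGD/g_HKD, so g_SGD/g_HKD = 0.216911/0.21858 = 0.9923644.
The HKD side grows by (1 + 0.0928)^(60/365) = 1.0146948.
That pins the SGD growth at 1.006947.
r = 1.006947^(365/60) − 1 = 0.043014 → 4.30%.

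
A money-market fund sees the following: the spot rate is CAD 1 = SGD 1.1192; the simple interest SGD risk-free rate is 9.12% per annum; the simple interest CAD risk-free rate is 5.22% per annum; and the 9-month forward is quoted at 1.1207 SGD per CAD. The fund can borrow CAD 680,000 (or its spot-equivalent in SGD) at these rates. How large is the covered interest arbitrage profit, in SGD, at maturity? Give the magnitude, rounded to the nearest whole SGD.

SGD 21,201

T = 9/12 years.
Invest the CAD and cover forward: 680,000 × 1.039150 × 1.1207 = SGD 791,911.28.
Convert at spot and invest in SGD: 680,000 × 1.1192 × 1.068400 = SGD 813,112.23.
The quoted forward undervalues CAD, so borrow CAD, convert to SGD at spot, deposit the SGD at 9.12%, and buy CAD forward at 1.1207 to cover the loan.
Profit = 813,112.23 − 791,911.28 = SGD 21,201.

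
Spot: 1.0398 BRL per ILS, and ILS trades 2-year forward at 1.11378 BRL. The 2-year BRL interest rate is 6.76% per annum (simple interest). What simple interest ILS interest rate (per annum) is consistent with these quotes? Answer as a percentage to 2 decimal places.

T = 2 years.
F/S = 1.11378/1.0398 = 1.0711483 = (growth of BRL) / (growth of ILS).
BRL growth factor: 1 + 0.0676×2 = 1.135200.
Hence g_ILS = 1.0597972.
r = (1.0597972 − 1)/2 = 0.029899 → 2.99%.

2.99%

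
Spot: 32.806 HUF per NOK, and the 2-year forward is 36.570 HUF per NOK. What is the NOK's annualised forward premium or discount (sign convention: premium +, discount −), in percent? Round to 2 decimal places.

T = 2 years.
Period premium: (36.570 − 32.806)/32.806 = 0.1147351.
Annualise by dividing by T: 0.1147351 / 2 = 0.057368 → 5.74%.

+5.74%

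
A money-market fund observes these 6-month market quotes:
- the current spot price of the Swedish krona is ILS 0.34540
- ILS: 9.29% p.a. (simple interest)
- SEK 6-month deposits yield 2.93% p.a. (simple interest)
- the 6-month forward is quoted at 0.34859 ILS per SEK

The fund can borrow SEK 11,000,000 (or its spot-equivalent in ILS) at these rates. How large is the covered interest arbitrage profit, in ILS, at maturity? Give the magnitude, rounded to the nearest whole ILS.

T = 6/12 years.
Keep in SEK, deliver into the forward: 11,000,000·1.014650·0.34859 = ILS 3,890,665.28.
Swap to ILS now, deposit: 11,000,000·0.34540·1.046450 = ILS 3,975,882.13.
The quoted forward undervalues SEK, so borrow SEK, convert to ILS at spot, deposit the ILS at 9.29%, and buy SEK forward at 0.34859 to cover the loan.
Profit = 3,975,882.13 − 3,890,665.28 = ILS 85,217.

ILS 85,217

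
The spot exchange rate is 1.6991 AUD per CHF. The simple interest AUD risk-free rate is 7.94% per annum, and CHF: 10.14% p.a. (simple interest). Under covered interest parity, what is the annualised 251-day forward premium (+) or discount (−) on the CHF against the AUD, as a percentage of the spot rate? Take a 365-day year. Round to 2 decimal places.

-2.06%

T = 251/365 years.
CIP forward (AUD per CHF) = 1.6991 × 1.0546011/1.0697299 = 1.6750702.
Annualised premium = (F − S)/S × (1/T) = (1.6750702 − 1.6991)/1.6991 ÷ (251/365) = -2.06%.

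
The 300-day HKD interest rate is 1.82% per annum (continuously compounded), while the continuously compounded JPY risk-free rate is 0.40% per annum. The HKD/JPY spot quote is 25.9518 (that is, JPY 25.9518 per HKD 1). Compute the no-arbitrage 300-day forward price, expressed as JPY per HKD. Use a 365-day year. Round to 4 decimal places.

T = 300/365 years.
JPY accumulates by e^(0.0040×300/365) = 1.00329308.
HKD accumulates by e^(0.0182×300/365) = 1.01507135.
Forward (JPY per HKD) = 25.9518 × 1.00329308 / 1.01507135 = 25.650671.

25.6507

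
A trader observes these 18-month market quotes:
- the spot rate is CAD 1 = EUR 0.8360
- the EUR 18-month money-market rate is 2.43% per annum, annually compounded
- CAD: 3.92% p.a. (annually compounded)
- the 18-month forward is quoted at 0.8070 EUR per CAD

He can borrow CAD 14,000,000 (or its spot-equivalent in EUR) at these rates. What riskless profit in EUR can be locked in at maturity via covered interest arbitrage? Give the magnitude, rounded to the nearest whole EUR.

T = 18/12 years.
Route A — deposit CAD, sell forward: 14,000,000 × 1.0593725295 × 0.8070 = EUR 11,968,790.84.
Route B — convert at spot, deposit EUR: 14,000,000 × 0.8360 × 1.036670545 = EUR 12,133,192.06.
The quoted forward undervalues CAD, so borrow CAD, convert to EUR at spot, deposit the EUR at 2.43%, and buy CAD forward at 0.8070 to cover the loan.
Profit = 12,133,192.06 − 11,968,790.84 = EUR 164,401.

EUR 164,401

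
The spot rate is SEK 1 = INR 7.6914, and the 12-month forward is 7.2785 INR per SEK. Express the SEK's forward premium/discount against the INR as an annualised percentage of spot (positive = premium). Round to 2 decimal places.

-5.37%

T = 1 year.
(F − S)/S = (7.2785 − 7.6914)/7.6914 = -0.0536833.
×(1/T) gives -5.37% p.a.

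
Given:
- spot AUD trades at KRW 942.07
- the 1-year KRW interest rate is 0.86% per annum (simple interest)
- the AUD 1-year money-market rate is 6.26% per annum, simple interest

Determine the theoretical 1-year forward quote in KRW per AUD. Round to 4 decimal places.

T = 1 year.
Growth of 1 KRW over T: 1 + 0.0086×1 = 1.008600.
AUD growth factor: 1 + 0.0626×1 = 1.062600.
So F = 942.07 × 1.008600 / 1.062600 = 894.195184 (KRW/AUD).

894.1952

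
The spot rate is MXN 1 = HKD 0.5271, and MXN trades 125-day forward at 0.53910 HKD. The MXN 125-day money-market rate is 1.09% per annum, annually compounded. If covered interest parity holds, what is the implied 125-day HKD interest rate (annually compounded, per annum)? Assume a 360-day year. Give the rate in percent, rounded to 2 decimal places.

7.86%

T = 125/360 years.
By CIP, F/S equals the HKD-to-MXN growth ratio: 0.5391/0.5271 = 1.0227661.
The MXN side grows by (1 + 0.0109)^(125/360) = 1.0037713.
That pins the HKD growth at 1.0266233.
Annualise: 1.0266233^(360/125) − 1 = 0.078609 = 7.86%.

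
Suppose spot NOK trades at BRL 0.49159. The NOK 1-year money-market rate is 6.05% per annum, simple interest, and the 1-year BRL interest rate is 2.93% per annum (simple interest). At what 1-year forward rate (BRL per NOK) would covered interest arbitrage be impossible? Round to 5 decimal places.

0.47713

T = 1 year.
BRL growth factor: 1 + 0.0293×1 = 1.029300.
Growth of 1 NOK over T: 1 + 0.0605×1 = 1.060500.
CIP: F = S · (grow BRL)/(grow NOK) = 0.49159 × 1.029300/1.060500 = 0.4771274 BRL per NOK.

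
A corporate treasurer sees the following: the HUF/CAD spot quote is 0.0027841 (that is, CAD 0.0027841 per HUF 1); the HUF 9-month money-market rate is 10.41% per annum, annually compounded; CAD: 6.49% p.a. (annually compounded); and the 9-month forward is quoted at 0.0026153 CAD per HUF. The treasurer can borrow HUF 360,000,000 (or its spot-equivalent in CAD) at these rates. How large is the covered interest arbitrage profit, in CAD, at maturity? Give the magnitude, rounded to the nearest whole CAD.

T = 9/12 years.
Invest the HUF and cover forward: 360,000,000 × 1.077100698 × 0.0026153 = CAD 1,014,098.92.
Convert at spot and invest in CAD: 360,000,000 × 0.0027841 × 1.048290428 = CAD 1,050,676.34.
The quoted forward undervalues HUF, so borrow HUF, convert to CAD at spot, deposit the CAD at 6.49%, and buy HUF forward at 0.0026153 to cover the loan.
The gap between the two covered legs is CAD 36,577.

CAD 36,577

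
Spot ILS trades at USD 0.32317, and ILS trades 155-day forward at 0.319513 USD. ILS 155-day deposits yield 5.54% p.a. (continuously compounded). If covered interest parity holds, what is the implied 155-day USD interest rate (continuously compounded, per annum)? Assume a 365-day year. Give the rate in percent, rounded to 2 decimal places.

2.86%

T = 155/365 years.
F/S = 0.319513/0.32317 = 0.9886840 = (growth of USD) / (growth of ILS).
The ILS side grows by e^(0.0554×155/365) = 1.0238049.
Hence g_USD = 1.0122195.
r = ln(1.0122195)/(155/365) = 0.028601 → 2.86%.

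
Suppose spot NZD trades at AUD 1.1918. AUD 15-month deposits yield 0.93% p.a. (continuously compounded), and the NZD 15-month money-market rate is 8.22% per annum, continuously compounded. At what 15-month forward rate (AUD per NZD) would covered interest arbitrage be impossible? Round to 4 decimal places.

1.0880

T = 15/12 years.
AUD accumulates by e^(0.0093×15/12) = 1.0116928.
NZD growth factor: e^(0.0822×15/12) = 1.1082143.
So F = 1.1918 × 1.0116928 / 1.1082143 = 1.087998 (AUD/NZD).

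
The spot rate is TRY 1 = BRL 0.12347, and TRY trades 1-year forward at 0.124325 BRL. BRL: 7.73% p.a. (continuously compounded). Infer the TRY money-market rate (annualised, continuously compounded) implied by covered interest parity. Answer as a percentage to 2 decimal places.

7.04%

T = 1 year.
By CIP, F/S equals the BRL-to-TRY growth ratio: 0.124325/0.12347 = 1.0069248.
The BRL side grows by e^(0.0773×1) = 1.0803661.
Hence g_TRY = 1.0729362.
Take logs: ln 1.0729362 / 1 = 0.070399, so 7.04%.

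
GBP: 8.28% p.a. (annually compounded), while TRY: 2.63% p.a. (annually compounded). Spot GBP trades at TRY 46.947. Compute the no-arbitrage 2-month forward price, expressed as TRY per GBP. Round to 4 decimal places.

T = 2/12 years.
TRY accumulates by (1 + 0.0263)^(2/12) = 1.00433606.
GBP growth factor: (1 + 0.0828)^(2/12) = 1.01334666.
CIP: F = S · (grow TRY)/(grow GBP) = 46.947 × 1.00433606/1.01334666 = 46.529551 TRY per GBP.

46.5296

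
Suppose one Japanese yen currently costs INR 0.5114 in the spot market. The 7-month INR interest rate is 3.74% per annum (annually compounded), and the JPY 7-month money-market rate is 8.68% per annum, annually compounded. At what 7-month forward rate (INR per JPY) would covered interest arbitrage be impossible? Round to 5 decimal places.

T = 7/12 years.
INR accumulates by (1 + 0.0374)^(7/12) = 1.0216496.
JPY growth factor: (1 + 0.0868)^(7/12) = 1.0497534.
So F = 0.5114 × 1.0216496 / 1.0497534 = 0.4977089 (INR/JPY).

0.49771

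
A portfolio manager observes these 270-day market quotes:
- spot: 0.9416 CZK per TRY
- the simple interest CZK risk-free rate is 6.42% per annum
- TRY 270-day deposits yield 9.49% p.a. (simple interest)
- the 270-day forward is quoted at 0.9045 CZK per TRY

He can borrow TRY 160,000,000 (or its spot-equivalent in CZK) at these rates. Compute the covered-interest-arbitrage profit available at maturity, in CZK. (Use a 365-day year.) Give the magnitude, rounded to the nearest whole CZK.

CZK 2,931,371

T = 270/365 years.
Invest the TRY and cover forward: 160,000,000 × 1.070200 × 0.9045 = CZK 154,879,344.00.
Convert at spot and invest in CZK: 160,000,000 × 0.9416 × 1.04749041096 = CZK 157,810,715.35.
The quoted forward undervalues TRY, so borrow TRY, convert to CZK at spot, deposit the CZK at 6.42%, and buy TRY forward at 0.9045 to cover the loan.
The gap between the two covered legs is CZK 2,931,371.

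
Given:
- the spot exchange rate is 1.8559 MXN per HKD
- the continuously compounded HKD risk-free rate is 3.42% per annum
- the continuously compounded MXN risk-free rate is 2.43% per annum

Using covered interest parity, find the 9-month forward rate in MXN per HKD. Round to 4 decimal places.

T = 9/12 years.
Growth of 1 MXN over T: e^(0.0243×9/12) = 1.0183921.
Growth of 1 HKD over T: e^(0.0342×9/12) = 1.0259818.
CIP: F = S · (grow MXN)/(grow HKD) = 1.8559 × 1.0183921/1.0259818 = 1.842171 MXN per HKD.

1.8422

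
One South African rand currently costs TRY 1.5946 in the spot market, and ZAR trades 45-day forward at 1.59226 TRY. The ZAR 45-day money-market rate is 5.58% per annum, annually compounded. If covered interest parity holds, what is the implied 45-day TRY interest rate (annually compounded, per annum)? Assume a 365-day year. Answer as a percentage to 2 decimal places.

4.33%

T = 45/365 years.
By CIP, F/S equals the TRY-to-ZAR growth ratio: 1.59226/1.5946 = 0.9985325.
ZAR growth factor: (1 + 0.0558)^(45/365) = 1.0067168.
That pins the TRY growth at 1.0052394.
Annualise: 1.0052394^(365/45) − 1 = 0.043298 = 4.33%.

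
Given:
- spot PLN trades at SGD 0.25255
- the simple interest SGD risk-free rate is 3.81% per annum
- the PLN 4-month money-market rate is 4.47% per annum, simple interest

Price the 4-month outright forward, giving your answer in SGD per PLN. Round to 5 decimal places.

0.25200

T = 4/12 years.
SGD accumulates by 1 + 0.0381×4/12 = 1.012700.
PLN growth factor: 1 + 0.0447×4/12 = 1.014900.
CIP: F = S · (grow SGD)/(grow PLN) = 0.25255 × 1.012700/1.014900 = 0.2520025 SGD per PLN.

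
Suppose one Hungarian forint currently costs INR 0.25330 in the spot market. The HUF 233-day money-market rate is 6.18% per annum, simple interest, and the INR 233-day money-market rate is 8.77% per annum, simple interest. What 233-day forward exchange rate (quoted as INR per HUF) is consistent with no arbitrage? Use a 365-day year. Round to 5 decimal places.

T = 233/365 years.
INR accumulates by 1 + 0.0877×233/365 = 1.0559838.
Growth of 1 HUF over T: 1 + 0.0618×233/365 = 1.0394504.
So F = 0.2533 × 1.0559838 / 1.0394504 = 0.2573290 (INR/HUF).

0.25733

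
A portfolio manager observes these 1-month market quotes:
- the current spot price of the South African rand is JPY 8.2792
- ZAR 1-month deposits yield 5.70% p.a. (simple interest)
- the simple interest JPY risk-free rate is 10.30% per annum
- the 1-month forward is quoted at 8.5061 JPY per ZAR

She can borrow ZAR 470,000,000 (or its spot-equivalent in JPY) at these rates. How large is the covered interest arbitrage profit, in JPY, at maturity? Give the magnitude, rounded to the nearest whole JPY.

JPY 92,233,196

T = 1/12 years.
Invest the ZAR and cover forward: 470,000,000 × 1.004750 × 8.5061 = JPY 4,016,856,868.25.
Convert at spot and invest in JPY: 470,000,000 × 8.2792 × 1.008583333333 = JPY 3,924,623,672.67.
The quoted forward overvalues ZAR, so borrow JPY, buy ZAR at spot, deposit the ZAR at 5.70%, and sell the proceeds forward at 8.5061.
Arbitrage profit = |4,016,856,868.25 − 3,924,623,672.67| = JPY 92,233,196.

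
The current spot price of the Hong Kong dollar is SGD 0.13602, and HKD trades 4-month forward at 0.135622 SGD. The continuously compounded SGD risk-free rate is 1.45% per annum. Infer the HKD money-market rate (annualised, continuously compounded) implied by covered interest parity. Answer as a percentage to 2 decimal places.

T = 4/12 years.
By CIP, F/S equals the SGD-to-HKD growth ratio: 0.135622/0.13602 = 0.9970740.
The SGD side grows by e^(0.0145×4/12) = 1.004845.
That pins the HKD growth at 1.0077938.
r = ln(1.0077938)/(4/12) = 0.023291 → 2.33%.

2.33%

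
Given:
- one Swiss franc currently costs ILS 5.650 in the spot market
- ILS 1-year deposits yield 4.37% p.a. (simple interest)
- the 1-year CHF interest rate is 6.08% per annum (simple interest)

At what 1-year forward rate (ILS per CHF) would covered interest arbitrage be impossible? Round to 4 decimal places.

5.5589

T = 1 year.
Growth of 1 ILS over T: 1 + 0.0437×1 = 1.043700.
CHF growth factor: 1 + 0.0608×1 = 1.060800.
CIP: F = S · (grow ILS)/(grow CHF) = 5.65 × 1.043700/1.060800 = 5.558923 ILS per CHF.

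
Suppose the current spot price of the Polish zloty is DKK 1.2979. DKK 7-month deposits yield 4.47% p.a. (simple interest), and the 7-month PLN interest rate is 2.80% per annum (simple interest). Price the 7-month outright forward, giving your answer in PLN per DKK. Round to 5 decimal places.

T = 7/12 years.
Growth of 1 DKK over T: 1 + 0.0447×7/12 = 1.026075.
Growth of 1 PLN over T: 1 + 0.0280×7/12 = 1.0163333.
Forward (DKK per PLN) = 1.2979 × 1.026075 / 1.0163333 = 1.310341.
Invert for PLN per DKK: 1 / 1.310341 = 0.76316.

0.76316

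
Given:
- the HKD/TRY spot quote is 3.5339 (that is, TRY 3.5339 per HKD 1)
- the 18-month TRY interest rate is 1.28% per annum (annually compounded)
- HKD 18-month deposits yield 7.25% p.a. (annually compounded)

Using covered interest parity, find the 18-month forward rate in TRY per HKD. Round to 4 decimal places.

T = 18/12 years.
TRY accumulates by (1 + 0.0128)^(18/12) = 1.0192613.
HKD accumulates by (1 + 0.0725)^(18/12) = 1.1106979.
Forward (TRY per HKD) = 3.5339 × 1.0192613 / 1.1106979 = 3.242977.

3.2430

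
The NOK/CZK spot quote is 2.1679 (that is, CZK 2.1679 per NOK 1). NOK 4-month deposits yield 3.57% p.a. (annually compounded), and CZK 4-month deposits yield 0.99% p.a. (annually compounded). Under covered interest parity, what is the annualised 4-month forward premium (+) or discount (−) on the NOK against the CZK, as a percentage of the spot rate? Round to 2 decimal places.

-2.51%

T = 4/12 years.
F = S · g_CZK/g_NOK = 2.1679 × 1.0032892/1.0117611 = 2.1497473.
(F − S)/S ÷ T = (2.1497473 − 2.1679)/2.1679/(4/12) = -0.025120 → -2.51%.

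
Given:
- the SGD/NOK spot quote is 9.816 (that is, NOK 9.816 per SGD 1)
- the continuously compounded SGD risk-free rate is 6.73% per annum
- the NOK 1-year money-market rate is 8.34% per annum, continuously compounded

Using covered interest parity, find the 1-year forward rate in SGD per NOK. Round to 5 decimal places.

T = 1 year.
NOK accumulates by e^(0.0834×1) = 1.0869765.
SGD accumulates by e^(0.0673×1) = 1.0696163.
So F = 9.816 × 1.0869765 / 1.0696163 = 9.975317 (NOK/SGD).
Quoted the other way: 1/9.975317 = 0.10025 SGD per NOK.

0.10025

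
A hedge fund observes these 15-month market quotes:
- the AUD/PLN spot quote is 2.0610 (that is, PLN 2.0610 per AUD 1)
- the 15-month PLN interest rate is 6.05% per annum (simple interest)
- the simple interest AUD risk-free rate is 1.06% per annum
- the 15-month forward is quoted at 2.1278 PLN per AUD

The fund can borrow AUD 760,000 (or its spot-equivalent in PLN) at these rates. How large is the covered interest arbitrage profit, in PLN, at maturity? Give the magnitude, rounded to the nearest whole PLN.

PLN 46,261

T = 15/12 years.
Invest the AUD and cover forward: 760,000 × 1.013250 × 2.1278 = PLN 1,638,554.95.
Convert at spot and invest in PLN: 760,000 × 2.0610 × 1.075625 = PLN 1,684,815.98.
The quoted forward undervalues AUD, so borrow AUD, convert to PLN at spot, deposit the PLN at 6.05%, and buy AUD forward at 2.1278 to cover the loan.
The gap between the two covered legs is PLN 46,261.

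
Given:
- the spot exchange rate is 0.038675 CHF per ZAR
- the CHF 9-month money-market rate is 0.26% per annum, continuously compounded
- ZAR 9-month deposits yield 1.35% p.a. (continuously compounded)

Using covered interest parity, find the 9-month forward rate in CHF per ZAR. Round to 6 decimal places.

0.038360

T = 9/12 years.
CHF growth factor: e^(0.0026×9/12) = 1.0019519.
Growth of 1 ZAR over T: e^(0.0135×9/12) = 1.0101764.
CIP: F = S · (grow CHF)/(grow ZAR) = 0.038675 × 1.0019519/1.0101764 = 0.03836012 CHF per ZAR.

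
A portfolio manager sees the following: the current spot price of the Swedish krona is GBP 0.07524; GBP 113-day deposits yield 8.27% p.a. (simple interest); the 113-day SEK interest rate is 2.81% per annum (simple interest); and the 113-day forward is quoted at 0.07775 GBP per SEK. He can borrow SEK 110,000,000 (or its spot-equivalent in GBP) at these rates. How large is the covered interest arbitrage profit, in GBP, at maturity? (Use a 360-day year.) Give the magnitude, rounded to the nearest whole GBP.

T = 113/360 years.
Route A — deposit SEK, sell forward: 110,000,000 × 1.008820278 × 0.07775 = GBP 8,627,935.43.
Route B — convert at spot, deposit GBP: 110,000,000 × 0.07524 × 1.025958611 = GBP 8,491,243.85.
The quoted forward overvalues SEK, so borrow GBP, buy SEK at spot, deposit the SEK at 2.81%, and sell the proceeds forward at 0.07775.
The gap between the two covered legs is GBP 136,692.

GBP 136,692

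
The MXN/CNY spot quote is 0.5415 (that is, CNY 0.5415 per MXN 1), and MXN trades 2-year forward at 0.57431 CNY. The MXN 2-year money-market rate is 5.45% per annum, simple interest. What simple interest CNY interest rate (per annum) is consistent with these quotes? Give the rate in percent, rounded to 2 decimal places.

T = 2 years.
CIP gives F = S · g_CNY/g_MXN, so g_CNY/g_MXN = 0.57431/0.5415 = 1.0605910.
The MXN side grows by 1 + 0.0545×2 = 1.109000.
Hence g_CNY = 1.1761954.
(1.1761954 − 1)/T = 0.088098, i.e. 8.81%.

8.81%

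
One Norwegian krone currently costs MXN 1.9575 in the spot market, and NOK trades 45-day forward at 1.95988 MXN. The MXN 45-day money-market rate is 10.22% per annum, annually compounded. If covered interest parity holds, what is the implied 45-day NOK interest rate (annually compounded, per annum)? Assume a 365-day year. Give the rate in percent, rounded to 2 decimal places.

T = 45/365 years.
CIP gives F = S · g_MXN/g_NOK, so g_MXN/g_NOK = 1.95988/1.9575 = 1.0012158.
The MXN side grows by (1 + 0.1022)^(45/365) = 1.0120692.
That pins the NOK growth at 1.0108402.
r = 1.0108402^(365/45) − 1 = 0.091391 → 9.14%.

9.14%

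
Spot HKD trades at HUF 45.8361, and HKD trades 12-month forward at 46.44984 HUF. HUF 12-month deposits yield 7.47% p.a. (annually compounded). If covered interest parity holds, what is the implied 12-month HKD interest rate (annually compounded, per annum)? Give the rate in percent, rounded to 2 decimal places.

T = 1 year.
F/S = 46.44984/45.8361 = 1.0133899 = (growth of HUF) / (growth of HKD).
HUF growth factor: (1 + 0.0747)^1 = 1.074700.
So the HKD growth factor = 1.060500.
Annualise: 1.060500^(1/1) − 1 = 0.060500 = 6.05%.

6.05%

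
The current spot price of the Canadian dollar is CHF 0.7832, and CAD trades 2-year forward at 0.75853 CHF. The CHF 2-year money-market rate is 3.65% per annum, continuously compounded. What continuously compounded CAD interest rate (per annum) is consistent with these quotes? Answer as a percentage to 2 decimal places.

T = 2 years.
By CIP, F/S equals the CHF-to-CAD growth ratio: 0.75853/0.7832 = 0.9685010.
The CHF side grows by e^(0.0365×2) = 1.0757305.
Hence g_CAD = 1.110717.
Take logs: ln 1.110717 / 2 = 0.052503, so 5.25%.

5.25%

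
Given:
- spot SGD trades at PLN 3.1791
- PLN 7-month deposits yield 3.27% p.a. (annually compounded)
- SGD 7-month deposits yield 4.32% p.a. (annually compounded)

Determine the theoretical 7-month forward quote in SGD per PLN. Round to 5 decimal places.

0.31642

T = 7/12 years.
PLN accumulates by (1 + 0.0327)^(7/12) = 1.018947.
SGD accumulates by (1 + 0.0432)^(7/12) = 1.0249777.
So F = 3.1791 × 1.018947 / 1.0249777 = 3.160395 (PLN/SGD).
Invert for SGD per PLN: 1 / 3.160395 = 0.31642.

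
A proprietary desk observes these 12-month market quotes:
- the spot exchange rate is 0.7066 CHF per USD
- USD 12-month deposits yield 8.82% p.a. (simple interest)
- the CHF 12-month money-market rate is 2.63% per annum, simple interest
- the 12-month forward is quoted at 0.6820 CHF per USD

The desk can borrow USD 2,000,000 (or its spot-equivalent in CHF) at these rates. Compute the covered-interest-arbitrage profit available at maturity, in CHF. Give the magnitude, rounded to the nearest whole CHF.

CHF 33,938

T = 1 year.
Invest the USD and cover forward: 2,000,000 × 1.088200 × 0.6820 = CHF 1,484,304.80.
Convert at spot and invest in CHF: 2,000,000 × 0.7066 × 1.026300 = CHF 1,450,367.16.
The quoted forward overvalues USD, so borrow CHF, buy USD at spot, deposit the USD at 8.82%, and sell the proceeds forward at 0.6820.
The gap between the two covered legs is CHF 33,938.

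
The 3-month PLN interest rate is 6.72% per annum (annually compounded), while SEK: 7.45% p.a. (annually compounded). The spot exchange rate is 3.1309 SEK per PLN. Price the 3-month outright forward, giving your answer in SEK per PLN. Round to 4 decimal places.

3.1362

T = 3/12 years.
SEK growth factor: (1 + 0.0745)^(3/12) = 1.0181262.
Growth of 1 PLN over T: (1 + 0.0672)^(3/12) = 1.0163925.
CIP: F = S · (grow SEK)/(grow PLN) = 3.1309 × 1.0181262/1.0163925 = 3.136240 SEK per PLN.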